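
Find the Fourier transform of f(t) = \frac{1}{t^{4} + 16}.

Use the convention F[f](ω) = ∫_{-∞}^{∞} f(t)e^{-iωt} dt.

F(ω) = \frac{\pi e^{- \sqrt{2} \left|{\omega}\right|} \sin{\left(\sqrt{2} \left|{\omega}\right| + \frac{\pi}{4} \right)}}{8}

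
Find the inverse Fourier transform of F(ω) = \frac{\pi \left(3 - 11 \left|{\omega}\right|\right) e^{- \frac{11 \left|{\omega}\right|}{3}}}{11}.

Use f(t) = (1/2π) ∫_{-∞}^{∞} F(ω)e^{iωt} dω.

f(t) = \frac{2 t^{2}}{\left(t^{2} + \frac{121}{9}\right)^{2}}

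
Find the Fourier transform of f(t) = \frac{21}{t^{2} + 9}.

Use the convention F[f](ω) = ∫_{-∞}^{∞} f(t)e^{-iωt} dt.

F(ω) = 7 \pi e^{- 3 \left|{\omega}\right|}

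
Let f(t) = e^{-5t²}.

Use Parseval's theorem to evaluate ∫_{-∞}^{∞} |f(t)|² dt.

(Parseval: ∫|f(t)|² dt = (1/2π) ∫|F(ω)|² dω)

∫|f(t)|² dt = \frac{\sqrt{10} \sqrt{\pi}}{10}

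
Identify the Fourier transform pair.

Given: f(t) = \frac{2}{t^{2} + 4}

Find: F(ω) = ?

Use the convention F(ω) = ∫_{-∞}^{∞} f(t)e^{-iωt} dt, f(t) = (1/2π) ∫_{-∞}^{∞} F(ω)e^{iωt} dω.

F(ω) = \pi e^{- 2 \left|{\omega}\right|}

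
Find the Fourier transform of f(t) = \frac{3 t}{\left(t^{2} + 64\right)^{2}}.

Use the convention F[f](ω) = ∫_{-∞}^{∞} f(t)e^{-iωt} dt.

F(ω) = - \frac{3 i \pi \omega e^{- 8 \left|{\omega}\right|}}{16}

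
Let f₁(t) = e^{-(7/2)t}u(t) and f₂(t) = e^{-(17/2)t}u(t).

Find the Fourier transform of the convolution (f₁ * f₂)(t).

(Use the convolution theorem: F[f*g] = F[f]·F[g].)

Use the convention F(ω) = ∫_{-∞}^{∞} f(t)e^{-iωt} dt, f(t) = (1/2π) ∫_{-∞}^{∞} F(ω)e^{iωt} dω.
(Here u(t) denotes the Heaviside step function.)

F[f₁*f₂](ω) = \frac{4}{- 4 \omega^{2} + 48 i \omega + 119}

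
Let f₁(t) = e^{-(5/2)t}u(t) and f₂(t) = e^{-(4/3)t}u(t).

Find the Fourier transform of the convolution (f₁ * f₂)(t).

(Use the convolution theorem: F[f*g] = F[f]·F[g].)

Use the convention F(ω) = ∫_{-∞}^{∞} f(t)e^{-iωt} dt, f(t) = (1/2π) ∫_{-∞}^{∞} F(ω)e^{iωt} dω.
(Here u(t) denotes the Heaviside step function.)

F[f₁*f₂](ω) = \frac{6}{- 6 \omega^{2} + 23 i \omega + 20}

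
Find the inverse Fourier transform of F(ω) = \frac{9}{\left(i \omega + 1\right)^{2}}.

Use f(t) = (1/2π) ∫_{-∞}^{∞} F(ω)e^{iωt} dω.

f(t) = 9 t e^{- t} u\left(t\right)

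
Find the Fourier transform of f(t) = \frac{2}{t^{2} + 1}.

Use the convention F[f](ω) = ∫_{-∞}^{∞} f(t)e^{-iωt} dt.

F(ω) = 2 \pi e^{- \left|{\omega}\right|}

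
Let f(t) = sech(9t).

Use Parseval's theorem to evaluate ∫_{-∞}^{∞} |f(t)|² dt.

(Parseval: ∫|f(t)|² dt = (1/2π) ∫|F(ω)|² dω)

∫|f(t)|² dt = \frac{2}{9}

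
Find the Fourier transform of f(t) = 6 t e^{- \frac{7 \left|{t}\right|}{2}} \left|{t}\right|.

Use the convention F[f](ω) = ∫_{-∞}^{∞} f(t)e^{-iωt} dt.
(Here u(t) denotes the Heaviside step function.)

F(ω) = \frac{384 i \omega \left(4 \omega^{2} - 147\right)}{\left(4 \omega^{2} + 49\right)^{3}}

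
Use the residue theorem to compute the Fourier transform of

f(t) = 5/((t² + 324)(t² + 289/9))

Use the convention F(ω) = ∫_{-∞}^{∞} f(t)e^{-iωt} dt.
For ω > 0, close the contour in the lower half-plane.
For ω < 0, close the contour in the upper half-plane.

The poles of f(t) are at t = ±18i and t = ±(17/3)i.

Let g(z) = f(z)e^{-iωz}; for large |z| the factor e^{-iωz} decays in the lower half-plane when ω > 0 and in the upper half-plane when ω < 0.

Case ω > 0 (lower half-plane, clockwise contour ⇒ F(ω) = -2πi·ΣRes):
  Res_{z = - 18 i} g(z) = - \frac{5 i e^{- 18 \omega}}{10508}
  Res_{z = - \frac{17 i}{3}} g(z) = \frac{135 i e^{- \frac{17 \omega}{3}}}{89318}
  F(ω) = -2πi·ΣRes = - \frac{5 \pi e^{- 18 \omega}}{5254} + \frac{135 \pi e^{- \frac{17 \omega}{3}}}{44659}

Case ω < 0 (upper half-plane, counterclockwise contour ⇒ F(ω) = +2πi·ΣRes):
  Res_{z = 18 i} g(z) = \frac{5 i e^{18 \omega}}{10508}
  Res_{z = \frac{17 i}{3}} g(z) = - \frac{135 i e^{\frac{17 \omega}{3}}}{89318}
  F(ω) = 2πi·ΣRes = \frac{5 \pi \left(54 e^{\frac{17 \omega}{3}} - 17 e^{18 \omega}\right)}{89318}

Both cases combine into a single formula in |ω|:

F(ω) = - \frac{5 \pi e^{- 18 \left|{\omega}\right|}}{5254} + \frac{135 \pi e^{- \frac{17 \left|{\omega}\right|}{3}}}{44659}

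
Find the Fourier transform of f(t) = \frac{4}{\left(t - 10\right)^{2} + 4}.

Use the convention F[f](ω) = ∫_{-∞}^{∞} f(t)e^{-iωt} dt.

F(ω) = 2 \pi e^{- 10 i \omega - 2 \left|{\omega}\right|}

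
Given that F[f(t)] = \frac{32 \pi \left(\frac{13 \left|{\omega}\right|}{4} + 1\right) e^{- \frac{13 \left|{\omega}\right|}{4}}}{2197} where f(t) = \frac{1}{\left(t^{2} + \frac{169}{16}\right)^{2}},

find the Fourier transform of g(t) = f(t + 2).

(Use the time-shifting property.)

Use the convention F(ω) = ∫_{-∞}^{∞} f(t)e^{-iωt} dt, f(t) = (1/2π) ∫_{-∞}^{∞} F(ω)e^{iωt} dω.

F[g](ω) = \frac{8 \pi \left(13 \left|{\omega}\right| + 4\right) e^{2 i \omega - \frac{13 \left|{\omega}\right|}{4}}}{2197}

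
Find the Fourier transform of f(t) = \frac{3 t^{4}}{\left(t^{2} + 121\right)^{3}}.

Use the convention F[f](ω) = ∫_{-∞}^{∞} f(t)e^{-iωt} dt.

F(ω) = \frac{3 \pi \left(121 \omega^{2} - 55 \left|{\omega}\right| + 3\right) e^{- 11 \left|{\omega}\right|}}{88}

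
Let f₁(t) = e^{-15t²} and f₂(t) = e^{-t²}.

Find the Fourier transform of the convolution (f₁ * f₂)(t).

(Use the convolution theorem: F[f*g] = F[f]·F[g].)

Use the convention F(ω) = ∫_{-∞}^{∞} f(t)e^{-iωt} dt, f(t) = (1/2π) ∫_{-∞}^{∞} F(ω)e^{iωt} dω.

F[f₁*f₂](ω) = \frac{\sqrt{15} \pi e^{- \frac{4 \omega^{2}}{15}}}{15}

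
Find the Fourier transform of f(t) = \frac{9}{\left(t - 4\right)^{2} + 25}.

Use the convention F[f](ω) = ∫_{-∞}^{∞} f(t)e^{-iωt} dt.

F(ω) = \frac{9 \pi e^{- 4 i \omega - 5 \left|{\omega}\right|}}{5}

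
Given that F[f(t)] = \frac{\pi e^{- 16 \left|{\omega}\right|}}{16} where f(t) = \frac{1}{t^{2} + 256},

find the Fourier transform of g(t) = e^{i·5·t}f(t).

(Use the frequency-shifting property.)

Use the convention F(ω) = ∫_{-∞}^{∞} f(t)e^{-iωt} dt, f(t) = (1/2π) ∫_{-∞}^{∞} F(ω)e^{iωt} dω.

F[g](ω) = \frac{\pi e^{- 16 \left|{\omega - 5}\right|}}{16}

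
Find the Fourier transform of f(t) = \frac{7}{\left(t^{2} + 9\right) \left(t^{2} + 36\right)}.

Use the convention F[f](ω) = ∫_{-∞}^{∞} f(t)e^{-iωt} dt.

F(ω) = \frac{7 \pi \left(2 e^{3 \left|{\omega}\right|} - 1\right) e^{- 6 \left|{\omega}\right|}}{162}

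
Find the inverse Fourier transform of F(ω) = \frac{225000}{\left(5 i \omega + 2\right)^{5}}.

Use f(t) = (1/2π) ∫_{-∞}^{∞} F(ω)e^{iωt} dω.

f(t) = 3 t^{4} e^{- \frac{2 t}{5}} u\left(t\right)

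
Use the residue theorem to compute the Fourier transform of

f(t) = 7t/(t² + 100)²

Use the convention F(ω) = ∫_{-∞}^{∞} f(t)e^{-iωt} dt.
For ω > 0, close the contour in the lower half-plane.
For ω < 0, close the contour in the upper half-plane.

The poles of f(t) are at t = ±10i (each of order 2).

Let g(z) = f(z)e^{-iωz}; for large |z| the factor e^{-iωz} decays in the lower half-plane when ω > 0 and in the upper half-plane when ω < 0.

Case ω > 0 (lower half-plane, clockwise contour ⇒ F(ω) = -2πi·ΣRes):
  Res_{z = - 10 i} g(z) = \frac{7 \omega e^{- 10 \omega}}{40} (pole of order 2)
  F(ω) = -2πi·ΣRes = - \frac{7 i \pi \omega e^{- 10 \omega}}{20}

Case ω < 0 (upper half-plane, counterclockwise contour ⇒ F(ω) = +2πi·ΣRes):
  Res_{z = 10 i} g(z) = - \frac{7 \omega e^{10 \omega}}{40} (pole of order 2)
  F(ω) = 2πi·ΣRes = - \frac{7 i \pi \omega e^{10 \omega}}{20}

Both cases combine into a single formula in |ω|:

F(ω) = - \frac{7 i \pi \omega e^{- 10 \left|{\omega}\right|}}{20}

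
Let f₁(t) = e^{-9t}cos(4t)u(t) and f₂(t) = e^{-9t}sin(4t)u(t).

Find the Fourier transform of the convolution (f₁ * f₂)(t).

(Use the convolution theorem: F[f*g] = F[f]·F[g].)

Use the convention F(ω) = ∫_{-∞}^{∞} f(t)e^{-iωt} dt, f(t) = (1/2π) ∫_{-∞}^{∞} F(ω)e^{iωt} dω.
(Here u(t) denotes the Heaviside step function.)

F[f₁*f₂](ω) = \frac{4 \left(i \omega + 9\right)}{\left(\left(i \omega + 9\right)^{2} + 16\right)^{2}}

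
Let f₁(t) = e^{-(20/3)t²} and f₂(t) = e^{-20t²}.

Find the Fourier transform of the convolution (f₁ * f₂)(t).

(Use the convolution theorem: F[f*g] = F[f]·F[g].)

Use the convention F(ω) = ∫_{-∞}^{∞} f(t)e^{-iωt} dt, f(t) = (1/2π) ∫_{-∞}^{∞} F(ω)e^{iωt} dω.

F[f₁*f₂](ω) = \frac{\sqrt{3} \pi e^{- \frac{\omega^{2}}{20}}}{20}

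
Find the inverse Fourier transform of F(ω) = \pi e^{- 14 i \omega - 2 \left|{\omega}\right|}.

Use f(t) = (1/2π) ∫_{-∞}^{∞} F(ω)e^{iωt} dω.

f(t) = \frac{2}{\left(t - 14\right)^{2} + 4}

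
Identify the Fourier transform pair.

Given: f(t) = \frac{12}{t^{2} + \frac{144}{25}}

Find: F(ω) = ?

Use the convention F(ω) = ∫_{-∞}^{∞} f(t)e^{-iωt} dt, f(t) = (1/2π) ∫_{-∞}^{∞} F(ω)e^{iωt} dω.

F(ω) = 5 \pi e^{- \frac{12 \left|{\omega}\right|}{5}}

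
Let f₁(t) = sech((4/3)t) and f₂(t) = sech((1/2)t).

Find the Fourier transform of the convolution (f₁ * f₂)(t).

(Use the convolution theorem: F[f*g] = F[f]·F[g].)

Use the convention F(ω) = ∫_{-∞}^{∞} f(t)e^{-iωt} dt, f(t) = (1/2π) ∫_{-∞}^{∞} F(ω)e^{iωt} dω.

F[f₁*f₂](ω) = \frac{3 \pi^{2}}{2 \cosh{\left(\frac{3 \pi \omega}{8} \right)} \cosh{\left(\pi \omega \right)}}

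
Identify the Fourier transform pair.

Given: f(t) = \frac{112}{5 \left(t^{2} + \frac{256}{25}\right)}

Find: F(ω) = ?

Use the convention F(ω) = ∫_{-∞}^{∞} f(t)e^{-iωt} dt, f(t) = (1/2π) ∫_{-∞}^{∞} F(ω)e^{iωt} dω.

F(ω) = 7 \pi e^{- \frac{16 \left|{\omega}\right|}{5}}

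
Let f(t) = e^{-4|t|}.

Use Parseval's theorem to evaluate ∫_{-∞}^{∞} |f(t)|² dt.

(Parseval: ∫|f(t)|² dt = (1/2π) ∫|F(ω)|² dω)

∫|f(t)|² dt = \frac{1}{4}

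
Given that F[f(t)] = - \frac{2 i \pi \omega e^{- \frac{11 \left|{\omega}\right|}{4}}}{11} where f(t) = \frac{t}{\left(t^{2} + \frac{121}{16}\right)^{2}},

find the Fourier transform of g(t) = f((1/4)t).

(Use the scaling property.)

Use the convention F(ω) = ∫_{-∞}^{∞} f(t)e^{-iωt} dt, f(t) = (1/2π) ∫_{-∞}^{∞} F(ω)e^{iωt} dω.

F[g](ω) = - \frac{32 i \pi \omega e^{- 11 \left|{\omega}\right|}}{11}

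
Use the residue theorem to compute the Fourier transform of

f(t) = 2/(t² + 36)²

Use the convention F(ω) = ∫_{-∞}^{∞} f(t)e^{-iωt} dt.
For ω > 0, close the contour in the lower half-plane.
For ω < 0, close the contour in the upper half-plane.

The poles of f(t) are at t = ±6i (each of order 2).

Let g(z) = f(z)e^{-iωz}; for large |z| the factor e^{-iωz} decays in the lower half-plane when ω > 0 and in the upper half-plane when ω < 0.

Case ω > 0 (lower half-plane, clockwise contour ⇒ F(ω) = -2πi·ΣRes):
  Res_{z = - 6 i} g(z) = \frac{i \left(6 \omega + 1\right) e^{- 6 \omega}}{432} (pole of order 2)
  F(ω) = -2πi·ΣRes = \frac{\pi \left(6 \omega + 1\right) e^{- 6 \omega}}{216}

Case ω < 0 (upper half-plane, counterclockwise contour ⇒ F(ω) = +2πi·ΣRes):
  Res_{z = 6 i} g(z) = \frac{i \left(6 \omega - 1\right) e^{6 \omega}}{432} (pole of order 2)
  F(ω) = 2πi·ΣRes = \frac{\pi \left(1 - 6 \omega\right) e^{6 \omega}}{216}

Both cases combine into a single formula in |ω|:

F(ω) = \frac{\pi \left(6 \left|{\omega}\right| + 1\right) e^{- 6 \left|{\omega}\right|}}{216}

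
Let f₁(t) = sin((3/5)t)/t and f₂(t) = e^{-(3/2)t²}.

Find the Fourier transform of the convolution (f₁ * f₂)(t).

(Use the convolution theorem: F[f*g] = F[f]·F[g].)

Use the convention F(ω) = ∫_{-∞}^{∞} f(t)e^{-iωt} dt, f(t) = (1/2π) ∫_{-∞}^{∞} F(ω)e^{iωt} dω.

F[f₁*f₂](ω) = \begin{cases} \frac{\sqrt{6} \pi^{\frac{3}{2}} e^{- \frac{\omega^{2}}{6}}}{3} & \text{for}\: \omega > - \frac{3}{5} \wedge \omega < \frac{3}{5} \\0 & \text{otherwise} \end{cases}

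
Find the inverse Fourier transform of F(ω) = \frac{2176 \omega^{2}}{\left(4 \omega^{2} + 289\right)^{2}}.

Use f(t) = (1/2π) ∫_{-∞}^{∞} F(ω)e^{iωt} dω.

f(t) = 4 \left(1 - \frac{17 \left|{t}\right|}{2}\right) e^{- \frac{17 \left|{t}\right|}{2}}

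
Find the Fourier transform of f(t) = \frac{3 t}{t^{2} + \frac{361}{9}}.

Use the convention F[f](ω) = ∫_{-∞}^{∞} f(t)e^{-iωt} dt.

F(ω) = - 3 i \pi e^{- \frac{19 \left|{\omega}\right|}{3}} \operatorname{sign}{\left(\omega \right)}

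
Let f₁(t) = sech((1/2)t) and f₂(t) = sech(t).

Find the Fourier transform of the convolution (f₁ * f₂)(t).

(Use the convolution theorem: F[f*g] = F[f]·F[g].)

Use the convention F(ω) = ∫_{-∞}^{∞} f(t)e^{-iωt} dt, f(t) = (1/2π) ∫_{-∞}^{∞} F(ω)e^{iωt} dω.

F[f₁*f₂](ω) = \frac{2 \pi^{2}}{\cosh{\left(\frac{\pi \omega}{2} \right)} \cosh{\left(\pi \omega \right)}}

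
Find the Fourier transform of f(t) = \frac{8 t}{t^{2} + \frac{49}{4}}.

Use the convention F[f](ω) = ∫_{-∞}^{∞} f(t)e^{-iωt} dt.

F(ω) = - 8 i \pi e^{- \frac{7 \left|{\omega}\right|}{2}} \operatorname{sign}{\left(\omega \right)}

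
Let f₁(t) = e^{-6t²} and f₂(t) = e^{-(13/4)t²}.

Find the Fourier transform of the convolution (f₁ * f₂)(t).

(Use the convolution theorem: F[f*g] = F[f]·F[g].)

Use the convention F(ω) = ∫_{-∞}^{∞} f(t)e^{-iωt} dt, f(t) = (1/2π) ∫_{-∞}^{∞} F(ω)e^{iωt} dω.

F[f₁*f₂](ω) = \frac{\sqrt{78} \pi e^{- \frac{37 \omega^{2}}{312}}}{39}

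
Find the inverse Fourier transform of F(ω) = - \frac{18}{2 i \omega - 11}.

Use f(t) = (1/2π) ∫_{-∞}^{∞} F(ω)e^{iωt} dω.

f(t) = 9 e^{\frac{11 t}{2}} u\left(- t\right)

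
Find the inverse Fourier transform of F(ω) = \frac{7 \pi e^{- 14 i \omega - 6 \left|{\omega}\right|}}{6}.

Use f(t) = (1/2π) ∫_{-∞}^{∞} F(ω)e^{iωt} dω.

f(t) = \frac{7}{\left(t - 14\right)^{2} + 36}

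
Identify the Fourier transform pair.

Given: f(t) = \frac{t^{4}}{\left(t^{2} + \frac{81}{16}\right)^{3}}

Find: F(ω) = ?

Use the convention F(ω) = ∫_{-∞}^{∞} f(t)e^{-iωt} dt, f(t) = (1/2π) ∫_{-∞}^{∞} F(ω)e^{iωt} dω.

F(ω) = \frac{\pi \left(27 \omega^{2} - 60 \left|{\omega}\right| + 16\right) e^{- \frac{9 \left|{\omega}\right|}{4}}}{96}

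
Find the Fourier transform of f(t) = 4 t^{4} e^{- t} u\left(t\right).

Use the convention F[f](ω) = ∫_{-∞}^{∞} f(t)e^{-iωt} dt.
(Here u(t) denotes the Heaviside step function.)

F(ω) = \frac{96}{\left(i \omega + 1\right)^{5}}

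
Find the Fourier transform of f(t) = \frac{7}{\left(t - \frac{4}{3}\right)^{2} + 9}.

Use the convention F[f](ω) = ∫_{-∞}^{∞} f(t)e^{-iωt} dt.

F(ω) = \frac{7 \pi e^{- \frac{4 i \omega}{3} - 3 \left|{\omega}\right|}}{3}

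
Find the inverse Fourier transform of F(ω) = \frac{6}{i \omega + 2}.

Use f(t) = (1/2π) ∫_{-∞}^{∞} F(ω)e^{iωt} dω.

f(t) = 6 e^{- 2 t} u\left(t\right)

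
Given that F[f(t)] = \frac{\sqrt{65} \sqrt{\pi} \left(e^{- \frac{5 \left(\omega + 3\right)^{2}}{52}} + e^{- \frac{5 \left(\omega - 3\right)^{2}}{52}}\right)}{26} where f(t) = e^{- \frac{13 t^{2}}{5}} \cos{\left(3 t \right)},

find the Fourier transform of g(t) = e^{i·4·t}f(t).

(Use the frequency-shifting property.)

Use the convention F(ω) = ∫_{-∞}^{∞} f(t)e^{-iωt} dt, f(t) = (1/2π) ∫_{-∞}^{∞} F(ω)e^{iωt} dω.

F[g](ω) = \frac{\sqrt{65} \sqrt{\pi} \left(e^{\frac{15 \omega}{13}} + e^{\frac{60}{13}}\right) e^{- \frac{5 \omega^{2}}{52} + \frac{5 \omega}{26} - \frac{245}{52}}}{26}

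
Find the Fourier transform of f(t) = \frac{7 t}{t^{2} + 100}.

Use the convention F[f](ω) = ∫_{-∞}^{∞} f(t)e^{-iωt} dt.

F(ω) = - 7 i \pi e^{- 10 \left|{\omega}\right|} \operatorname{sign}{\left(\omega \right)}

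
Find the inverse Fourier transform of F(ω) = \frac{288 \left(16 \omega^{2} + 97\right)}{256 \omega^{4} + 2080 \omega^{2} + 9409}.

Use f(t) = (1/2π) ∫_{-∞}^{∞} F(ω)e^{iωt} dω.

f(t) = 4 e^{- \frac{9 \left|{t}\right|}{4}} \cos{\left(\left|{t}\right| \right)}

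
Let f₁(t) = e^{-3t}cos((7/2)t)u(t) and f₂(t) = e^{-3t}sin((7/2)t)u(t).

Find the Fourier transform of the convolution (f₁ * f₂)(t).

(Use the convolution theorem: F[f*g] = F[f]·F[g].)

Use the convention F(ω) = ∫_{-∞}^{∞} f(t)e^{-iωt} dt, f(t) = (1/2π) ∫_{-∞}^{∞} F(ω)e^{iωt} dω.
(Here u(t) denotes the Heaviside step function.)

F[f₁*f₂](ω) = \frac{56 \left(i \omega + 3\right)}{\left(4 \left(i \omega + 3\right)^{2} + 49\right)^{2}}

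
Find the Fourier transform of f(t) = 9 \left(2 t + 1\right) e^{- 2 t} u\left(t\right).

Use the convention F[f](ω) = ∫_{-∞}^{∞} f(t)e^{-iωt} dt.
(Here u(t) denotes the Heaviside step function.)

F(ω) = \frac{9 \left(- i \omega - 4\right)}{\omega^{2} - 4 i \omega - 4}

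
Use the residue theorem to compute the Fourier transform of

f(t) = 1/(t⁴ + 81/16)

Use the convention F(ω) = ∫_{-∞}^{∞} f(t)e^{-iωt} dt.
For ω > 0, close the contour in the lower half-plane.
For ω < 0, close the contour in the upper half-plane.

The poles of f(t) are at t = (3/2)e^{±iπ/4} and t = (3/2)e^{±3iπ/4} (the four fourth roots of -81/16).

Let g(z) = f(z)e^{-iωz}; for large |z| the factor e^{-iωz} decays in the lower half-plane when ω > 0 and in the upper half-plane when ω < 0.

Case ω > 0 (lower half-plane, clockwise contour ⇒ F(ω) = -2πi·ΣRes):
  Res_{z = - \frac{3 \sqrt{2}}{4} - \frac{3 \sqrt{2} i}{4}} g(z) = \frac{\sqrt{2} \left(1 + i\right) e^{\frac{3 \sqrt{2} \omega \left(-1 + i\right)}{4}}}{27}
  Res_{z = \frac{3 \sqrt{2}}{4} - \frac{3 \sqrt{2} i}{4}} g(z) = \frac{\sqrt{2} \left(-1 + i\right) e^{- \frac{3 \sqrt{2} \omega \left(1 + i\right)}{4}}}{27}
  F(ω) = -2πi·ΣRes = \frac{2 \sqrt{2} \pi \left(\left(1 - i\right) e^{\frac{3 \sqrt{2} i \omega}{2}} + 1 + i\right) e^{- \frac{3 \sqrt{2} \omega \left(1 + i\right)}{4}}}{27} = \frac{8 \pi e^{- \frac{3 \sqrt{2} \omega}{4}} \sin{\left(\frac{3 \sqrt{2} \omega}{4} + \frac{\pi}{4} \right)}}{27}

Case ω < 0 (upper half-plane, counterclockwise contour ⇒ F(ω) = +2πi·ΣRes):
  Res_{z = \frac{3 \sqrt{2}}{4} + \frac{3 \sqrt{2} i}{4}} g(z) = - \frac{\sqrt{2} \left(1 + i\right) e^{\frac{3 \sqrt{2} \omega \left(1 - i\right)}{4}}}{27}
  Res_{z = - \frac{3 \sqrt{2}}{4} + \frac{3 \sqrt{2} i}{4}} g(z) = \frac{\sqrt{2} \left(1 - i\right) e^{\frac{3 \sqrt{2} \omega \left(1 + i\right)}{4}}}{27}
  F(ω) = 2πi·ΣRes = - \frac{2 \sqrt{2} i \pi \left(\left(1 + i\right) e^{\frac{3 \sqrt{2} \omega \left(1 - i\right)}{4}} - \left(1 - i\right) e^{\frac{3 \sqrt{2} \omega \left(1 + i\right)}{4}}\right)}{27} = \frac{8 \pi e^{\frac{3 \sqrt{2} \omega}{4}} \cos{\left(\frac{3 \sqrt{2} \omega}{4} + \frac{\pi}{4} \right)}}{27}

Both cases combine into a single formula in |ω|:

F(ω) = \frac{8 \pi e^{- \frac{3 \sqrt{2} \left|{\omega}\right|}{4}} \sin{\left(\frac{3 \sqrt{2} \left|{\omega}\right|}{4} + \frac{\pi}{4} \right)}}{27}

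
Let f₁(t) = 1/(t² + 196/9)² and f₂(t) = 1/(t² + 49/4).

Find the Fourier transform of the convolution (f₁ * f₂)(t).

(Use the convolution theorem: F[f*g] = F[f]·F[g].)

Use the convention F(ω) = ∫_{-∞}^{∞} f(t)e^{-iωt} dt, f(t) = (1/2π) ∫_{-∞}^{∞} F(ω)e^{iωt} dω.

F[f₁*f₂](ω) = \frac{9 \pi^{2} \left(14 \left|{\omega}\right| + 3\right) e^{- \frac{49 \left|{\omega}\right|}{6}}}{19208}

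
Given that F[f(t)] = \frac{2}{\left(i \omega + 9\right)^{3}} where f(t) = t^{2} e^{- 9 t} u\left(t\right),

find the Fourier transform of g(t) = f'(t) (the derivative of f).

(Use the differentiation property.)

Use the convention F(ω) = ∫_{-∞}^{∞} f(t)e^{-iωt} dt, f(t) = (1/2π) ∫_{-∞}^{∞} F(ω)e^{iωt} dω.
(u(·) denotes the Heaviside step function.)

F[g](ω) = \frac{2 i \omega}{\left(i \omega + 9\right)^{3}}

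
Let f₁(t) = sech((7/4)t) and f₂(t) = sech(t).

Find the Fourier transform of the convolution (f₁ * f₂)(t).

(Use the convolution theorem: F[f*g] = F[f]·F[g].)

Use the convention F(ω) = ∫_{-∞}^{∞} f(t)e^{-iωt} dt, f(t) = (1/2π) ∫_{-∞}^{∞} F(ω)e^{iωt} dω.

F[f₁*f₂](ω) = \frac{4 \pi^{2}}{7 \cosh{\left(\frac{2 \pi \omega}{7} \right)} \cosh{\left(\frac{\pi \omega}{2} \right)}}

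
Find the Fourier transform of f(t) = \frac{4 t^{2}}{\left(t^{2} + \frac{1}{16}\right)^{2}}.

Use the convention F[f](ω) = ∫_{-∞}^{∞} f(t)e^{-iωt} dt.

F(ω) = 2 \pi \left(4 - \left|{\omega}\right|\right) e^{- \frac{\left|{\omega}\right|}{4}}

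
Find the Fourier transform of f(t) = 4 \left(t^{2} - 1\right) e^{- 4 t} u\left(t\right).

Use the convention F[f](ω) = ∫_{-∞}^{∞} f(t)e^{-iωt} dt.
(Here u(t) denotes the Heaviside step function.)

F(ω) = \frac{4 \left(2 i \omega - \left(i \omega + 4\right)^{3} + 8\right)}{\left(i \omega + 4\right)^{4}}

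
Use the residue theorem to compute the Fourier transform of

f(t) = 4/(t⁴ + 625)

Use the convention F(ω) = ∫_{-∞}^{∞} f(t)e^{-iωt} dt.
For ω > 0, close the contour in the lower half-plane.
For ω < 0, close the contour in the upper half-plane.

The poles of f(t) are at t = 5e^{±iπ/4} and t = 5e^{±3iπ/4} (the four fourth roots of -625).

Let g(z) = f(z)e^{-iωz}; for large |z| the factor e^{-iωz} decays in the lower half-plane when ω > 0 and in the upper half-plane when ω < 0.

Case ω > 0 (lower half-plane, clockwise contour ⇒ F(ω) = -2πi·ΣRes):
  Res_{z = - \frac{5 \sqrt{2}}{2} - \frac{5 \sqrt{2} i}{2}} g(z) = \frac{\sqrt{2} i \left(1 - i\right) e^{\frac{5 \sqrt{2} \omega \left(-1 + i\right)}{2}}}{250}
  Res_{z = \frac{5 \sqrt{2}}{2} - \frac{5 \sqrt{2} i}{2}} g(z) = \frac{\sqrt{2} i \left(1 + i\right) e^{- \frac{5 \sqrt{2} \omega \left(1 + i\right)}{2}}}{250}
  F(ω) = -2πi·ΣRes = \frac{\sqrt{2} \pi \left(\left(1 - i\right) e^{5 \sqrt{2} i \omega} + 1 + i\right) e^{- \frac{5 \sqrt{2} \omega \left(1 + i\right)}{2}}}{125} = \frac{4 \pi e^{- \frac{5 \sqrt{2} \omega}{2}} \sin{\left(\frac{5 \sqrt{2} \omega}{2} + \frac{\pi}{4} \right)}}{125}

Case ω < 0 (upper half-plane, counterclockwise contour ⇒ F(ω) = +2πi·ΣRes):
  Res_{z = \frac{5 \sqrt{2}}{2} + \frac{5 \sqrt{2} i}{2}} g(z) = \frac{\sqrt{2} i \left(-1 + i\right) e^{\frac{5 \sqrt{2} \omega \left(1 - i\right)}{2}}}{250}
  Res_{z = - \frac{5 \sqrt{2}}{2} + \frac{5 \sqrt{2} i}{2}} g(z) = \frac{\sqrt{2} \left(1 - i\right) e^{\frac{5 \sqrt{2} \omega \left(1 + i\right)}{2}}}{250}
  F(ω) = 2πi·ΣRes = - \frac{\sqrt{2} i \pi \left(i \left(1 - i\right) e^{\frac{5 \sqrt{2} \omega \left(1 - i\right)}{2}} - \left(1 - i\right) e^{\frac{5 \sqrt{2} \omega \left(1 + i\right)}{2}}\right)}{125} = \frac{4 \pi e^{\frac{5 \sqrt{2} \omega}{2}} \cos{\left(\frac{5 \sqrt{2} \omega}{2} + \frac{\pi}{4} \right)}}{125}

Both cases combine into a single formula in |ω|:

F(ω) = \frac{4 \pi e^{- \frac{5 \sqrt{2} \left|{\omega}\right|}{2}} \sin{\left(\frac{5 \sqrt{2} \left|{\omega}\right|}{2} + \frac{\pi}{4} \right)}}{125}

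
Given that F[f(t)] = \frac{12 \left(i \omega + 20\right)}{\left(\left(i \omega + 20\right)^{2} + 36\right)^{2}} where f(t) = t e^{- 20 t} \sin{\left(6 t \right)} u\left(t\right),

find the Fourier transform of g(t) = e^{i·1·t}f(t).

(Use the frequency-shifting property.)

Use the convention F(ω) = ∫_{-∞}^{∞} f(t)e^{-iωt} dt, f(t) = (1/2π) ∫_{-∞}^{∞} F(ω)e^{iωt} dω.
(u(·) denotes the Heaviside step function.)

F[g](ω) = \frac{12 \left(i \left(\omega - 1\right) + 20\right)}{\left(\left(i \left(\omega - 1\right) + 20\right)^{2} + 36\right)^{2}}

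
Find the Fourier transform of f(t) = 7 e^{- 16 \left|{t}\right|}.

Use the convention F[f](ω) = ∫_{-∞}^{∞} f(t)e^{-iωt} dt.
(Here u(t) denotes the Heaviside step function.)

F(ω) = \frac{224}{\omega^{2} + 256}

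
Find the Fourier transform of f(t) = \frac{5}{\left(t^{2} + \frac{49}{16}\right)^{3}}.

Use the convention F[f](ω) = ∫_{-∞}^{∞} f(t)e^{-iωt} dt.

F(ω) = \frac{40 \pi \left(49 \omega^{2} + 84 \left|{\omega}\right| + 48\right) e^{- \frac{7 \left|{\omega}\right|}{4}}}{16807}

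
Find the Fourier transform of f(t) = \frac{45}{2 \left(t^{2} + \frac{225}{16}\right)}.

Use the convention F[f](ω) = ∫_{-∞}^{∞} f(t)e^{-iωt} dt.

F(ω) = 6 \pi e^{- \frac{15 \left|{\omega}\right|}{4}}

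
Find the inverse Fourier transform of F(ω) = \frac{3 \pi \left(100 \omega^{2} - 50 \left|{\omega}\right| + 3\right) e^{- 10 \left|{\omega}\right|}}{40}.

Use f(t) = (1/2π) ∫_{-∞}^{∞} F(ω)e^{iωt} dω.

f(t) = \frac{6 t^{4}}{\left(t^{2} + 100\right)^{3}}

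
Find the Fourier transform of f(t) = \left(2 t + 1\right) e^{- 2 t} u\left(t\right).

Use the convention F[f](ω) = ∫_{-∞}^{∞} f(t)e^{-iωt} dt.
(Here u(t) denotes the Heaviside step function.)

F(ω) = \frac{- i \omega - 4}{\omega^{2} - 4 i \omega - 4}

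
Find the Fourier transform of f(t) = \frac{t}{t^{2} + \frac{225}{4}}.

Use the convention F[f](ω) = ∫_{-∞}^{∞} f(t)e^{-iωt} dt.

F(ω) = - i \pi e^{- \frac{15 \left|{\omega}\right|}{2}} \operatorname{sign}{\left(\omega \right)}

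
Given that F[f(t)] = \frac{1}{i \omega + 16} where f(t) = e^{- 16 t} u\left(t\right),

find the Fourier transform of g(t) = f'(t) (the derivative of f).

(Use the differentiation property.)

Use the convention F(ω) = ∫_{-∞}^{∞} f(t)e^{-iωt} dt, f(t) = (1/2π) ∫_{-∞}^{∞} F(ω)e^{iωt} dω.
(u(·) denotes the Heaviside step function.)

F[g](ω) = \frac{\omega}{\omega - 16 i}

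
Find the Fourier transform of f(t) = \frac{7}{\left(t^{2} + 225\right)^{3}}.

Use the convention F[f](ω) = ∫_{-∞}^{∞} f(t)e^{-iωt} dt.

F(ω) = \frac{7 \pi \left(75 \omega^{2} + 15 \left|{\omega}\right| + 1\right) e^{- 15 \left|{\omega}\right|}}{2025000}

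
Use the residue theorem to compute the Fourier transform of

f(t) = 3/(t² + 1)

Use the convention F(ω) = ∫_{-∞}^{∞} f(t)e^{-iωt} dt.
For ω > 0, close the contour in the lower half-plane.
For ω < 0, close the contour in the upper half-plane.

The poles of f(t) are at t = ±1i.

Let g(z) = f(z)e^{-iωz}; for large |z| the factor e^{-iωz} decays in the lower half-plane when ω > 0 and in the upper half-plane when ω < 0.

Case ω > 0 (lower half-plane, clockwise contour ⇒ F(ω) = -2πi·ΣRes):
  Res_{z = - i} g(z) = \frac{3 i e^{- \omega}}{2}
  F(ω) = -2πi·ΣRes = 3 \pi e^{- \omega}

Case ω < 0 (upper half-plane, counterclockwise contour ⇒ F(ω) = +2πi·ΣRes):
  Res_{z = i} g(z) = - \frac{3 i e^{\omega}}{2}
  F(ω) = 2πi·ΣRes = 3 \pi e^{\omega}

Both cases combine into a single formula in |ω|:

F(ω) = 3 \pi e^{- \left|{\omega}\right|}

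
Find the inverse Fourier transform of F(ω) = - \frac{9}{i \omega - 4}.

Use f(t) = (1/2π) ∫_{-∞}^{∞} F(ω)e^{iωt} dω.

f(t) = 9 e^{4 t} u\left(- t\right)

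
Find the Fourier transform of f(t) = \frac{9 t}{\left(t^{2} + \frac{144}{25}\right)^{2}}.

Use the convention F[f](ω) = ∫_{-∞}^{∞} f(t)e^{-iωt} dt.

F(ω) = - \frac{15 i \pi \omega e^{- \frac{12 \left|{\omega}\right|}{5}}}{8}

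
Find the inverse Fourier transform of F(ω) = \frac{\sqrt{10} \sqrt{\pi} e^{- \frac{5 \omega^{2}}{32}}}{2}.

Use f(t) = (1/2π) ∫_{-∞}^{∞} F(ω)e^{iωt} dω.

f(t) = 2 e^{- \frac{8 t^{2}}{5}}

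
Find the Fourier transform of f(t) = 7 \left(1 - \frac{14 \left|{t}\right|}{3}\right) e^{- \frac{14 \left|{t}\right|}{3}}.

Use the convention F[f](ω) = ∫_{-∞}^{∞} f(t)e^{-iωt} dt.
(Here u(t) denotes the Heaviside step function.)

F(ω) = \frac{10584 \omega^{2}}{\left(9 \omega^{2} + 196\right)^{2}}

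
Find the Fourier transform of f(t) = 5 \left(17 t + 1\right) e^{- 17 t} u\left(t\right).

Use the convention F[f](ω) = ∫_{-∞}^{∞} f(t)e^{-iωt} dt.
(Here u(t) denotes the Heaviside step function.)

F(ω) = \frac{5 \left(- i \omega - 34\right)}{\omega^{2} - 34 i \omega - 289}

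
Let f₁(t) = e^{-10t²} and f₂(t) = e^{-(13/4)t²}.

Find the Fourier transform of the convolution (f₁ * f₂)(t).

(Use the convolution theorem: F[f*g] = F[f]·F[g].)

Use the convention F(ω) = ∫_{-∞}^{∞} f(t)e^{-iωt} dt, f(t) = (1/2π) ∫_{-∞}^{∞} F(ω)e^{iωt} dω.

F[f₁*f₂](ω) = \frac{\sqrt{130} \pi e^{- \frac{53 \omega^{2}}{520}}}{65}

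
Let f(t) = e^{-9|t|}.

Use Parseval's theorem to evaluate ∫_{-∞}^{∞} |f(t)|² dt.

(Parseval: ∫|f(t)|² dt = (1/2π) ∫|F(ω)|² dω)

∫|f(t)|² dt = \frac{1}{9}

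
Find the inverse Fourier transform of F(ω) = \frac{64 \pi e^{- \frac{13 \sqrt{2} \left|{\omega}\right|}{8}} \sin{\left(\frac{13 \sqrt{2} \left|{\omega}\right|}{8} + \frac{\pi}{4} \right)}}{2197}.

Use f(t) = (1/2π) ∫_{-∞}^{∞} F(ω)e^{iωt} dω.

f(t) = \frac{1}{t^{4} + \frac{28561}{256}}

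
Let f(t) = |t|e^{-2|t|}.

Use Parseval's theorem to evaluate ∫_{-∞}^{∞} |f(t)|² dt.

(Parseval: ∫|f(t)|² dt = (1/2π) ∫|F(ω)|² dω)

∫|f(t)|² dt = \frac{1}{16}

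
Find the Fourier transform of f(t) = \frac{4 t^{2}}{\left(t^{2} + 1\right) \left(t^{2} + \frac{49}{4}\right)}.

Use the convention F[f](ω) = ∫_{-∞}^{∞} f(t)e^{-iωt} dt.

F(ω) = - \frac{16 \pi e^{- \left|{\omega}\right|}}{45} + \frac{56 \pi e^{- \frac{7 \left|{\omega}\right|}{2}}}{45}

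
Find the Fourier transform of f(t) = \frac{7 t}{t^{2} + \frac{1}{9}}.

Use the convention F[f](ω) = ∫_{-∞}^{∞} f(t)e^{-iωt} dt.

F(ω) = - 7 i \pi e^{- \frac{\left|{\omega}\right|}{3}} \operatorname{sign}{\left(\omega \right)}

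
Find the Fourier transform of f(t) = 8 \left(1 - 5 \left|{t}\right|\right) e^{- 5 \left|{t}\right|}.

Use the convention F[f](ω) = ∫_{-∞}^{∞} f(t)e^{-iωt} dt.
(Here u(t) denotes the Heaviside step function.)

F(ω) = \frac{160 \omega^{2}}{\left(\omega^{2} + 25\right)^{2}}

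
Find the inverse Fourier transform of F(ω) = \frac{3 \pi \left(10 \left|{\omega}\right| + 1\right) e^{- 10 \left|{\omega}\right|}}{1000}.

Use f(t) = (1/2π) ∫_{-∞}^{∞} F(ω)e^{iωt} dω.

f(t) = \frac{6}{\left(t^{2} + 100\right)^{2}}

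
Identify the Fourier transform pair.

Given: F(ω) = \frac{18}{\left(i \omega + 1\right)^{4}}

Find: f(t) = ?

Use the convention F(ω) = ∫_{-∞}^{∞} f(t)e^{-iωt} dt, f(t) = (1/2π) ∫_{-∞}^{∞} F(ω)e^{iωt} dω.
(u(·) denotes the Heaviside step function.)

f(t) = 3 t^{3} e^{- t} u\left(t\right)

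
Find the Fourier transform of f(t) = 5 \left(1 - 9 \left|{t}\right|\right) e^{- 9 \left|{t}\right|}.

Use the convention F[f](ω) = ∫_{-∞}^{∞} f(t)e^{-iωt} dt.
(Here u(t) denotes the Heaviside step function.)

F(ω) = \frac{180 \omega^{2}}{\left(\omega^{2} + 81\right)^{2}}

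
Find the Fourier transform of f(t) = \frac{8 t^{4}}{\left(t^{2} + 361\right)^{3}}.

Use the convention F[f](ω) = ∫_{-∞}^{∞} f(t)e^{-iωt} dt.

F(ω) = \frac{\pi \left(361 \omega^{2} - 95 \left|{\omega}\right| + 3\right) e^{- 19 \left|{\omega}\right|}}{19}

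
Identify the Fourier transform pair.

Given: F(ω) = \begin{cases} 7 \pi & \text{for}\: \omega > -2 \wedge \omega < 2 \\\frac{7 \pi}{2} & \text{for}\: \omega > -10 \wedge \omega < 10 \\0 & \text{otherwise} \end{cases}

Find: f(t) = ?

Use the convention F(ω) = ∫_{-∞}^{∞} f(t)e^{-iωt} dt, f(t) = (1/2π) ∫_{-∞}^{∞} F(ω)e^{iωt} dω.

f(t) = \frac{7 \sin{\left(6 t \right)} \cos{\left(4 t \right)}}{t}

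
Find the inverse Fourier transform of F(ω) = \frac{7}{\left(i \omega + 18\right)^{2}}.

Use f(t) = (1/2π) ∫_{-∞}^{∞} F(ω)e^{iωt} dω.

f(t) = 7 t e^{- 18 t} u\left(t\right)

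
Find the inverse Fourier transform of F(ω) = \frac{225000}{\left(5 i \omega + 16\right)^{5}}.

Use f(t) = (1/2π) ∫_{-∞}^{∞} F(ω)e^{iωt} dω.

f(t) = 3 t^{4} e^{- \frac{16 t}{5}} u\left(t\right)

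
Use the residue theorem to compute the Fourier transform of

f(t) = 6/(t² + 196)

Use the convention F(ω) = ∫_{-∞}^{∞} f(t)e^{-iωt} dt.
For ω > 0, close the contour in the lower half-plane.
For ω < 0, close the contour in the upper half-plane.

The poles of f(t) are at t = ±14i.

Let g(z) = f(z)e^{-iωz}; for large |z| the factor e^{-iωz} decays in the lower half-plane when ω > 0 and in the upper half-plane when ω < 0.

Case ω > 0 (lower half-plane, clockwise contour ⇒ F(ω) = -2πi·ΣRes):
  Res_{z = - 14 i} g(z) = \frac{3 i e^{- 14 \omega}}{14}
  F(ω) = -2πi·ΣRes = \frac{3 \pi e^{- 14 \omega}}{7}

Case ω < 0 (upper half-plane, counterclockwise contour ⇒ F(ω) = +2πi·ΣRes):
  Res_{z = 14 i} g(z) = - \frac{3 i e^{14 \omega}}{14}
  F(ω) = 2πi·ΣRes = \frac{3 \pi e^{14 \omega}}{7}

Both cases combine into a single formula in |ω|:

F(ω) = \frac{3 \pi e^{- 14 \left|{\omega}\right|}}{7}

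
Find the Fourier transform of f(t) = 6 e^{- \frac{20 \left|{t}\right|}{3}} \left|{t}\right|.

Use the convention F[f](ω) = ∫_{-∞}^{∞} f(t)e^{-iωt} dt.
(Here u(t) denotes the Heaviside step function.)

F(ω) = \frac{108 \left(400 - 9 \omega^{2}\right)}{\left(9 \omega^{2} + 400\right)^{2}}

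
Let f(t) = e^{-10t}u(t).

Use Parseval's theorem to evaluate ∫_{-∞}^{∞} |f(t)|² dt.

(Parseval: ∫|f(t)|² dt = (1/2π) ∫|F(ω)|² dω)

∫|f(t)|² dt = \frac{1}{20}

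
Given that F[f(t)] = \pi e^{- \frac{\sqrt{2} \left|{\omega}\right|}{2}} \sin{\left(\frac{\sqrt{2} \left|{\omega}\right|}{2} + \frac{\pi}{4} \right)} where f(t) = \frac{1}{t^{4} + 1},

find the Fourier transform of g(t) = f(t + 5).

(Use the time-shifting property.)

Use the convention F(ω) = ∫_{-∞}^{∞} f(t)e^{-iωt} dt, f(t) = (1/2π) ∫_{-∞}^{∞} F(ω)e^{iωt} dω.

F[g](ω) = \pi e^{5 i \omega - \frac{\sqrt{2} \left|{\omega}\right|}{2}} \sin{\left(\frac{\sqrt{2} \left|{\omega}\right|}{2} + \frac{\pi}{4} \right)}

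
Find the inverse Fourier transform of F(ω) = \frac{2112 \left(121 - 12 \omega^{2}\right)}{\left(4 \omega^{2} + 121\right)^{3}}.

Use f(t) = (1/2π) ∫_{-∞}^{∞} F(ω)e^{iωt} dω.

f(t) = 6 t^{2} e^{- \frac{11 \left|{t}\right|}{2}}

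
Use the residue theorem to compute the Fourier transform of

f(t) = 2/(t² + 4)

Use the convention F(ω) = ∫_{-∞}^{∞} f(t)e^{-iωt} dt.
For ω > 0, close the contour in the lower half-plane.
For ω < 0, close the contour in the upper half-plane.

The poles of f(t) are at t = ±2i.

Let g(z) = f(z)e^{-iωz}; for large |z| the factor e^{-iωz} decays in the lower half-plane when ω > 0 and in the upper half-plane when ω < 0.

Case ω > 0 (lower half-plane, clockwise contour ⇒ F(ω) = -2πi·ΣRes):
  Res_{z = - 2 i} g(z) = \frac{i e^{- 2 \omega}}{2}
  F(ω) = -2πi·ΣRes = \pi e^{- 2 \omega}

Case ω < 0 (upper half-plane, counterclockwise contour ⇒ F(ω) = +2πi·ΣRes):
  Res_{z = 2 i} g(z) = - \frac{i e^{2 \omega}}{2}
  F(ω) = 2πi·ΣRes = \pi e^{2 \omega}

Both cases combine into a single formula in |ω|:

F(ω) = \pi e^{- 2 \left|{\omega}\right|}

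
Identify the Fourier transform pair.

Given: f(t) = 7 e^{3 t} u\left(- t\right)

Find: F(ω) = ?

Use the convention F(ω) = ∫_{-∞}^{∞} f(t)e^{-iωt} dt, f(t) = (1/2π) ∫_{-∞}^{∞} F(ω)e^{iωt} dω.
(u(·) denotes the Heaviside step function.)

F(ω) = - \frac{7}{i \omega - 3}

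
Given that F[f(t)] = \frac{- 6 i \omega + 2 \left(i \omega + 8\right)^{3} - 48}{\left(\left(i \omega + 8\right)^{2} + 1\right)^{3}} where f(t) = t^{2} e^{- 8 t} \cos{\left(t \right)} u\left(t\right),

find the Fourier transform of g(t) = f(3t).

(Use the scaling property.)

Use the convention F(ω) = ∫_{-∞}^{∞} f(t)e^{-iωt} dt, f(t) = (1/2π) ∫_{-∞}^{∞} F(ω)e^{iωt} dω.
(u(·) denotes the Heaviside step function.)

F[g](ω) = \frac{18 \left(- 27 i \omega + \left(i \omega + 24\right)^{3} - 648\right)}{\left(\left(i \omega + 24\right)^{2} + 9\right)^{3}}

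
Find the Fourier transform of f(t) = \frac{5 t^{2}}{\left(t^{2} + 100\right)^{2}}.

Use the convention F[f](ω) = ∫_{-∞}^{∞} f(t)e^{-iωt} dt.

F(ω) = \frac{\pi \left(1 - 10 \left|{\omega}\right|\right) e^{- 10 \left|{\omega}\right|}}{4}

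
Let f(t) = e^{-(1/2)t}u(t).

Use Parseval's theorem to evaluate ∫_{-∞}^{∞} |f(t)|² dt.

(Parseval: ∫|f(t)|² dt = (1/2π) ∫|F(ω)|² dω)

∫|f(t)|² dt = 1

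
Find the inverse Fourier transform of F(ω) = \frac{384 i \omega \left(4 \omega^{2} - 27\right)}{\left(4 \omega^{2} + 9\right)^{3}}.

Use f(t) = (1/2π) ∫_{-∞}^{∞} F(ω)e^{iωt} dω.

f(t) = 6 t e^{- \frac{3 \left|{t}\right|}{2}} \left|{t}\right|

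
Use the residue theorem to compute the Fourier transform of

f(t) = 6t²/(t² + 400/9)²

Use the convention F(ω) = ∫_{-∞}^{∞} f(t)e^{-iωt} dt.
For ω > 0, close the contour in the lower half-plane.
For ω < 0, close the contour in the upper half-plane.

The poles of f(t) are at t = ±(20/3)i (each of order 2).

Let g(z) = f(z)e^{-iωz}; for large |z| the factor e^{-iωz} decays in the lower half-plane when ω > 0 and in the upper half-plane when ω < 0.

Case ω > 0 (lower half-plane, clockwise contour ⇒ F(ω) = -2πi·ΣRes):
  Res_{z = - \frac{20 i}{3}} g(z) = \frac{3 i \left(3 - 20 \omega\right) e^{- \frac{20 \omega}{3}}}{40} (pole of order 2)
  F(ω) = -2πi·ΣRes = \frac{3 \pi \left(3 - 20 \omega\right) e^{- \frac{20 \omega}{3}}}{20}

Case ω < 0 (upper half-plane, counterclockwise contour ⇒ F(ω) = +2πi·ΣRes):
  Res_{z = \frac{20 i}{3}} g(z) = \frac{3 i \left(- 20 \omega - 3\right) e^{\frac{20 \omega}{3}}}{40} (pole of order 2)
  F(ω) = 2πi·ΣRes = \frac{3 \pi \left(20 \omega + 3\right) e^{\frac{20 \omega}{3}}}{20}

Both cases combine into a single formula in |ω|:

F(ω) = \frac{3 \pi \left(3 - 20 \left|{\omega}\right|\right) e^{- \frac{20 \left|{\omega}\right|}{3}}}{20}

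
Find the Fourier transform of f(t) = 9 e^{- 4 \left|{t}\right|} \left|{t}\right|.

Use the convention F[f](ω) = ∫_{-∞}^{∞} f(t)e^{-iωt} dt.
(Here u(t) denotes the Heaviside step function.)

F(ω) = \frac{18 \left(16 - \omega^{2}\right)}{\left(\omega^{2} + 16\right)^{2}}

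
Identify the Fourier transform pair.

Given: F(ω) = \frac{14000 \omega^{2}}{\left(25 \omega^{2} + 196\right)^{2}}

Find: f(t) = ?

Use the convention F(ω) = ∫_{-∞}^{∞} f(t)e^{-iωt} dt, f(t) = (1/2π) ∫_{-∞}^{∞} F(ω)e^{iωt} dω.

f(t) = 2 \left(1 - \frac{14 \left|{t}\right|}{5}\right) e^{- \frac{14 \left|{t}\right|}{5}}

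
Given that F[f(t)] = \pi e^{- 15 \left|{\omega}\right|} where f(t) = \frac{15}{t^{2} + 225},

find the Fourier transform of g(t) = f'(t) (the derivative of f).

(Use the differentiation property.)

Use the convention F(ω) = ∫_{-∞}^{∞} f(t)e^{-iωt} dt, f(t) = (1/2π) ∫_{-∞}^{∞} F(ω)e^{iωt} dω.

F[g](ω) = i \pi \omega e^{- 15 \left|{\omega}\right|}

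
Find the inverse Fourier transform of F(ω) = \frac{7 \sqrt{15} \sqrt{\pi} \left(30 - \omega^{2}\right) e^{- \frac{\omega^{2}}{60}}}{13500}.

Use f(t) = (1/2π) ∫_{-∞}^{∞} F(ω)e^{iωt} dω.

f(t) = 7 t^{2} e^{- 15 t^{2}}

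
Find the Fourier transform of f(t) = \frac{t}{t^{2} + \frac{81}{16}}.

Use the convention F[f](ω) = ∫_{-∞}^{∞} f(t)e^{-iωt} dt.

F(ω) = - i \pi e^{- \frac{9 \left|{\omega}\right|}{4}} \operatorname{sign}{\left(\omega \right)}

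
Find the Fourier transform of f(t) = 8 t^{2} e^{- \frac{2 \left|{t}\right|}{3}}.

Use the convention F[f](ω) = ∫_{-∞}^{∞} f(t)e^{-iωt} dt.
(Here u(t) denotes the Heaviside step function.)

F(ω) = \frac{1728 \left(4 - 27 \omega^{2}\right)}{\left(9 \omega^{2} + 4\right)^{3}}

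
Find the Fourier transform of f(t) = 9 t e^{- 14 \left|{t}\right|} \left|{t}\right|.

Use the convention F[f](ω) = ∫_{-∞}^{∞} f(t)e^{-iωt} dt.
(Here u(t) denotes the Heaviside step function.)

F(ω) = \frac{36 i \omega \left(\omega^{2} - 588\right)}{\left(\omega^{2} + 196\right)^{3}}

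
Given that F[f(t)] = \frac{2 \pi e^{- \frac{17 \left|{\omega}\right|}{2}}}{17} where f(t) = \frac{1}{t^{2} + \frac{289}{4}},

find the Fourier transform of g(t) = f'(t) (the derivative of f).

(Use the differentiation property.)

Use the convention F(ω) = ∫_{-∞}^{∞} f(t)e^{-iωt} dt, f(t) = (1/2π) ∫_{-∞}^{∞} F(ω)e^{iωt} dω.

F[g](ω) = \frac{2 i \pi \omega e^{- \frac{17 \left|{\omega}\right|}{2}}}{17}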